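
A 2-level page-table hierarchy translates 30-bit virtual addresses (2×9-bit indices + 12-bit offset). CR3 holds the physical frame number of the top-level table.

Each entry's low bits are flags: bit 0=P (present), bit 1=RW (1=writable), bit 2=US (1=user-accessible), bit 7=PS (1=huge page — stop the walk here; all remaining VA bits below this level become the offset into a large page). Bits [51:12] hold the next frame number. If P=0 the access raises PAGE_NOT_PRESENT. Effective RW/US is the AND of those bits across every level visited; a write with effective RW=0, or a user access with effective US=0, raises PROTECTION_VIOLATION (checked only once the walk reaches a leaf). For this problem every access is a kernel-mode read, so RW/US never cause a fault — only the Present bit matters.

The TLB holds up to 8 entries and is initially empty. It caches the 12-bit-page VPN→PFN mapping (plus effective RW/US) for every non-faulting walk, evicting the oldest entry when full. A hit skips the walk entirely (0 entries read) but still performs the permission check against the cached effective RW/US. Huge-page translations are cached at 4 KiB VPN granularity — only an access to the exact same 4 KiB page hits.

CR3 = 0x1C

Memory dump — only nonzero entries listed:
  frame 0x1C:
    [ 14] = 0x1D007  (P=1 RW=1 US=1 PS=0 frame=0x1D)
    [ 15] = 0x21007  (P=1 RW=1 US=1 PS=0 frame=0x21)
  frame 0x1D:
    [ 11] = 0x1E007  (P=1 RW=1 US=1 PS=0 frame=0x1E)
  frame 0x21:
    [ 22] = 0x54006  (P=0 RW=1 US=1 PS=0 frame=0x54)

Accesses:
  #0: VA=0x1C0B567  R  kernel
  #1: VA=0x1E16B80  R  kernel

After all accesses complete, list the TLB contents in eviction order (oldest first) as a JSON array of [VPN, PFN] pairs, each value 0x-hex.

Per-access translation:
#0 VA=0x1C0B567 (r,kernel):
  [0] read 0x1C idx=14: raw=0x1D007 flags P=1 W=1 U=1 S=0
  [1] read 0x1D idx=11: raw=0x1E007 flags P=1 W=1 U=1 S=0
  ⇒ phys 0x1E567  [2 reads]
#1 VA=0x1E16B80 (r,kernel):
  [0] read 0x1C idx=15: raw=0x21007 flags P=1 W=1 U=1 S=0
  [1] read 0x21 idx=22: raw=0x54006 flags P=0 W=1 U=1 S=0
  ⇒ fault: PAGE_NOT_PRESENT  — 2 lookups

TLB: [["0x1C0B", "0x1E"]]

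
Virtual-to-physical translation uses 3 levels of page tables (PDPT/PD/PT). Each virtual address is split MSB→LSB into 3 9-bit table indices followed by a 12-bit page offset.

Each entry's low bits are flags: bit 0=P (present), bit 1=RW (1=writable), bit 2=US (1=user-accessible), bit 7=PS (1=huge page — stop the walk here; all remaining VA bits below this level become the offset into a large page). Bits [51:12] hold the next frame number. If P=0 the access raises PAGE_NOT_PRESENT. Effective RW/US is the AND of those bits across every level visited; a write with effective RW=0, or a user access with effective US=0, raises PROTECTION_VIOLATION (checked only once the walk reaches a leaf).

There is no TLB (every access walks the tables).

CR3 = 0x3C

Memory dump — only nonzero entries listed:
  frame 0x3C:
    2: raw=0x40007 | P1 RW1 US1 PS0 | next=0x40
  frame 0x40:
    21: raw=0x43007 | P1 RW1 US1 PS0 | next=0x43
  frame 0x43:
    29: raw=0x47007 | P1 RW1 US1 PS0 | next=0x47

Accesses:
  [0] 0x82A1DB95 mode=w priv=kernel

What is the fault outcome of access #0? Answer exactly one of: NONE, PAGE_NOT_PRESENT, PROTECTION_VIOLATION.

Per-access translation:
#0 VA=0x82A1DB95 (w,kernel):
  [0] read 0x3C idx=2: raw=0x40007 flags P=1 W=1 U=1 S=0
  [1] read 0x40 idx=21: raw=0x43007 flags P=1 W=1 U=1 S=0
  [2] read 0x43 idx=29: raw=0x47007 flags P=1 W=1 U=1 S=0
  ⇒ phys 0x47B95  [3 reads]

Access #0 fault: NONE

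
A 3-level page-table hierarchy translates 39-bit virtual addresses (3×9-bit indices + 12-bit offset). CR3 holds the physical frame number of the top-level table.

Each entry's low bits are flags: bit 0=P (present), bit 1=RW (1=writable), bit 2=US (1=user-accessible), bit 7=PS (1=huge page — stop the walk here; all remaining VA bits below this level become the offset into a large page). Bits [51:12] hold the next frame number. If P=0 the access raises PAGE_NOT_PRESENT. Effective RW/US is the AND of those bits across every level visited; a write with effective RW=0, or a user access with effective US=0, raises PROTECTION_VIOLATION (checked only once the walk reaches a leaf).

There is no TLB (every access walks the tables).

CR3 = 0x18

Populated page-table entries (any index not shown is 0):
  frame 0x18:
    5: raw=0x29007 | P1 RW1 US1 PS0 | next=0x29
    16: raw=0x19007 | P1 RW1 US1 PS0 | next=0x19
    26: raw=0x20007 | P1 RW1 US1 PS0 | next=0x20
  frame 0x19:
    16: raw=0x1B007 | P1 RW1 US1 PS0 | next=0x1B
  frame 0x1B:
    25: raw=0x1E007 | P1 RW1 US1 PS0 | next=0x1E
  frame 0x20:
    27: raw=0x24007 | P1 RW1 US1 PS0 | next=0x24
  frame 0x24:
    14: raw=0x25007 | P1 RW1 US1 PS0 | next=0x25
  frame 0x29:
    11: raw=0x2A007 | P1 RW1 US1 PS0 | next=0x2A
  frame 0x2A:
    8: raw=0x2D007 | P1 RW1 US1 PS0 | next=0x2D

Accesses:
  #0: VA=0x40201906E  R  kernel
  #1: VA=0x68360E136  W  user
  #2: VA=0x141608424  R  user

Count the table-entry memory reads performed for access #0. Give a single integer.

Per-access translation:
#0 VA=0x40201906E (r,kernel):
  lvl0: tbl 0x18, slot 16 ⇒ 0x19007 (P1/RW1/US1/PS0)
  lvl1: tbl 0x19, slot 16 ⇒ 0x1B007 (P1/RW1/US1/PS0)
  lvl2: tbl 0x1B, slot 25 ⇒ 0x1E007 (P1/RW1/US1/PS0)
  ⇒ phys 0x1E06E  [3 reads]
#1 VA=0x68360E136 (w,user):
  lvl0: tbl 0x18, slot 26 ⇒ 0x20007 (P1/RW1/US1/PS0)
  lvl1: tbl 0x20, slot 27 ⇒ 0x24007 (P1/RW1/US1/PS0)
  lvl2: tbl 0x24, slot 14 ⇒ 0x25007 (P1/RW1/US1/PS0)
  ⇒ phys 0x25136  [3 reads]
#2 VA=0x141608424 (r,user):
  lvl0: tbl 0x18, slot 5 ⇒ 0x29007 (P1/RW1/US1/PS0)
  lvl1: tbl 0x29, slot 11 ⇒ 0x2A007 (P1/RW1/US1/PS0)
  lvl2: tbl 0x2A, slot 8 ⇒ 0x2D007 (P1/RW1/US1/PS0)
  ⇒ phys 0x2D424  [3 reads]

Entries read for #0: 3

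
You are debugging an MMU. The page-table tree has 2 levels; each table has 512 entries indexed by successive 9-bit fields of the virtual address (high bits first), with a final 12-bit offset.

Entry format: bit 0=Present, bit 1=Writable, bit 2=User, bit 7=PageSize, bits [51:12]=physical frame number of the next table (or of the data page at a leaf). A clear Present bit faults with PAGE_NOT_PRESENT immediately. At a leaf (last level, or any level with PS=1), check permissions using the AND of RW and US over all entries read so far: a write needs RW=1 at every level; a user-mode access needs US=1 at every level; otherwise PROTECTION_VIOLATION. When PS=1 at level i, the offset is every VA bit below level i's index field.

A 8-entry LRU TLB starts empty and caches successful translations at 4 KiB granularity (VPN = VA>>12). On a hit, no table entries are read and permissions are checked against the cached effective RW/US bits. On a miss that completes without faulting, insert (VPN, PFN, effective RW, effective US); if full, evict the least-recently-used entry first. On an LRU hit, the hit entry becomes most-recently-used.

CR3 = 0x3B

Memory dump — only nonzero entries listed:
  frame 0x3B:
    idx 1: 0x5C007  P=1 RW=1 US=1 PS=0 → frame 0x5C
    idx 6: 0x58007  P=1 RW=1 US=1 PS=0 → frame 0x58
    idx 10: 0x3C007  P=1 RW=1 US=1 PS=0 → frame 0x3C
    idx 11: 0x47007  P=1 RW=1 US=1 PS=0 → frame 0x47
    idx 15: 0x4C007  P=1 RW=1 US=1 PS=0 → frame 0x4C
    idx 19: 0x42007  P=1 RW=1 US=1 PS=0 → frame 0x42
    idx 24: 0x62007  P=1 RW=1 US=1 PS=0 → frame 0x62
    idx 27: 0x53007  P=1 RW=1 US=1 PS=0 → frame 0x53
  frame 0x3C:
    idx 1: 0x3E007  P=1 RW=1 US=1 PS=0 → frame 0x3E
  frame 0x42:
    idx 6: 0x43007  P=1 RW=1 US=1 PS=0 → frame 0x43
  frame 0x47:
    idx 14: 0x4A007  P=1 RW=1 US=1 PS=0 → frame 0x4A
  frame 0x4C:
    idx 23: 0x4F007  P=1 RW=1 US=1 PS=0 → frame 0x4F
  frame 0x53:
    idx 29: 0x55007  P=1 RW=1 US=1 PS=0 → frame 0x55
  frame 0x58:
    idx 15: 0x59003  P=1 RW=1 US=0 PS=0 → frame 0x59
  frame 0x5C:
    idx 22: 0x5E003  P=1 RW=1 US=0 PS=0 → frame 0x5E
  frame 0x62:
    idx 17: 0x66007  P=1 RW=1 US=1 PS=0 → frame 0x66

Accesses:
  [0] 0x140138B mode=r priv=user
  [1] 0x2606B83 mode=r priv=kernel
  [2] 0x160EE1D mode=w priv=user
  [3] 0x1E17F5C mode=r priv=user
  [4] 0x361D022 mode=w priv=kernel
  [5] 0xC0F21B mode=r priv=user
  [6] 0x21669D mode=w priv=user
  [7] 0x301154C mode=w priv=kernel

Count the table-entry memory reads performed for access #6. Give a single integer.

Per-access translation:
#0 VA=0x140138B (r,user):
  [0] read 0x3B idx=10: raw=0x3C007 flags P=1 W=1 U=1 S=0
  [1] read 0x3C idx=1: raw=0x3E007 flags P=1 W=1 U=1 S=0
  ✓ 0x3E38B  — 2 lookups
#1 VA=0x2606B83 (r,kernel):
  [0] read 0x3B idx=19: raw=0x42007 flags P=1 W=1 U=1 S=0
  [1] read 0x42 idx=6: raw=0x43007 flags P=1 W=1 U=1 S=0
  ✓ 0x43B83  — 2 lookups
#2 VA=0x160EE1D (w,user):
  [0] read 0x3B idx=11: raw=0x47007 flags P=1 W=1 U=1 S=0
  [1] read 0x47 idx=14: raw=0x4A007 flags P=1 W=1 U=1 S=0
  ✓ 0x4AE1D  — 2 lookups
#3 VA=0x1E17F5C (r,user):
  [0] read 0x3B idx=15: raw=0x4C007 flags P=1 W=1 U=1 S=0
  [1] read 0x4C idx=23: raw=0x4F007 flags P=1 W=1 U=1 S=0
  ✓ 0x4FF5C  — 2 lookups
#4 VA=0x361D022 (w,kernel):
  [0] read 0x3B idx=27: raw=0x53007 flags P=1 W=1 U=1 S=0
  [1] read 0x53 idx=29: raw=0x55007 flags P=1 W=1 U=1 S=0
  ✓ 0x55022  — 2 lookups
#5 VA=0xC0F21B (r,user):
  [0] read 0x3B idx=6: raw=0x58007 flags P=1 W=1 U=1 S=0
  [1] read 0x58 idx=15: raw=0x59003 flags P=1 W=1 U=0 S=0
  ⇒ fault: PROTECTION_VIOLATION  — 2 lookups
#6 VA=0x21669D (w,user):
  [0] read 0x3B idx=1: raw=0x5C007 flags P=1 W=1 U=1 S=0
  [1] read 0x5C idx=22: raw=0x5E003 flags P=1 W=1 U=0 S=0
  ⇒ fault: PROTECTION_VIOLATION  — 2 lookups
#7 VA=0x301154C (w,kernel):
  [0] read 0x3B idx=24: raw=0x62007 flags P=1 W=1 U=1 S=0
  [1] read 0x62 idx=17: raw=0x66007 flags P=1 W=1 U=1 S=0
  ✓ 0x6654C  — 2 lookups

Entries read for #6: 2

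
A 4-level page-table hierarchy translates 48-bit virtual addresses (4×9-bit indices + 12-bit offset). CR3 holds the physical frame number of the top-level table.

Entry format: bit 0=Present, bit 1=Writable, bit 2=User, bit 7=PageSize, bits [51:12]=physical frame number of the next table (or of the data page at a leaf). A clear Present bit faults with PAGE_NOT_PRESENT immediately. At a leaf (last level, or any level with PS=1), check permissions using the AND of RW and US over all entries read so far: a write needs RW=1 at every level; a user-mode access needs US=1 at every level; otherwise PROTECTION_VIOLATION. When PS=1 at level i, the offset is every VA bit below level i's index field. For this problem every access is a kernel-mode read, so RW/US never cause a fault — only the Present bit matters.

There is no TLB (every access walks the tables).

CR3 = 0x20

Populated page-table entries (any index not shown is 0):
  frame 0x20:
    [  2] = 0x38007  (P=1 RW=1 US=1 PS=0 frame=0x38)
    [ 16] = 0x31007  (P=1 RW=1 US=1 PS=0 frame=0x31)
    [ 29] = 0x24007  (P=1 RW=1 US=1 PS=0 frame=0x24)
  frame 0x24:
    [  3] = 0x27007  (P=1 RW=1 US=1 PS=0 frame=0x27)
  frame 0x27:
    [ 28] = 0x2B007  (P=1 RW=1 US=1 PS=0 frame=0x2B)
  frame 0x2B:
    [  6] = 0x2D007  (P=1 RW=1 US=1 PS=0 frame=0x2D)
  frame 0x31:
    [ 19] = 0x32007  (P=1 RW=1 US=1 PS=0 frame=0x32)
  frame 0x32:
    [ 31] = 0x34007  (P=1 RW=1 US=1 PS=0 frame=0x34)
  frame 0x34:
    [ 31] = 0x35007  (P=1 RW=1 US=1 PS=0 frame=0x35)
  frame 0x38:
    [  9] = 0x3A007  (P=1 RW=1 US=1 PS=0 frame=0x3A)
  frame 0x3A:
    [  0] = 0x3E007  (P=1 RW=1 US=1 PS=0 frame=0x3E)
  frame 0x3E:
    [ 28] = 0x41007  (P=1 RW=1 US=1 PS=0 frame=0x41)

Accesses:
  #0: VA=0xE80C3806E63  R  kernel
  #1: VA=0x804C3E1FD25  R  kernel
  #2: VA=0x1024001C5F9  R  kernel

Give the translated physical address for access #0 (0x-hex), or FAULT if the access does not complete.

Trace:
#0 VA=0xE80C3806E63 (r,kernel):
  [0] read 0x20 idx=29: raw=0x24007 flags P=1 W=1 U=1 S=0
  [1] read 0x24 idx=3: raw=0x27007 flags P=1 W=1 U=1 S=0
  [2] read 0x27 idx=28: raw=0x2B007 flags P=1 W=1 U=1 S=0
  [3] read 0x2B idx=6: raw=0x2D007 flags P=1 W=1 U=1 S=0
  → PA=0x2DE63  (4 entries read)
#1 VA=0x804C3E1FD25 (r,kernel):
  [0] read 0x20 idx=16: raw=0x31007 flags P=1 W=1 U=1 S=0
  [1] read 0x31 idx=19: raw=0x32007 flags P=1 W=1 U=1 S=0
  [2] read 0x32 idx=31: raw=0x34007 flags P=1 W=1 U=1 S=0
  [3] read 0x34 idx=31: raw=0x35007 flags P=1 W=1 U=1 S=0
  → PA=0x35D25  (4 entries read)
#2 VA=0x1024001C5F9 (r,kernel):
  [0] read 0x20 idx=2: raw=0x38007 flags P=1 W=1 U=1 S=0
  [1] read 0x38 idx=9: raw=0x3A007 flags P=1 W=1 U=1 S=0
  [2] read 0x3A idx=0: raw=0x3E007 flags P=1 W=1 U=1 S=0
  [3] read 0x3E idx=28: raw=0x41007 flags P=1 W=1 U=1 S=0
  → PA=0x415F9  (4 entries read)

Access #0 PA: 0x2DE63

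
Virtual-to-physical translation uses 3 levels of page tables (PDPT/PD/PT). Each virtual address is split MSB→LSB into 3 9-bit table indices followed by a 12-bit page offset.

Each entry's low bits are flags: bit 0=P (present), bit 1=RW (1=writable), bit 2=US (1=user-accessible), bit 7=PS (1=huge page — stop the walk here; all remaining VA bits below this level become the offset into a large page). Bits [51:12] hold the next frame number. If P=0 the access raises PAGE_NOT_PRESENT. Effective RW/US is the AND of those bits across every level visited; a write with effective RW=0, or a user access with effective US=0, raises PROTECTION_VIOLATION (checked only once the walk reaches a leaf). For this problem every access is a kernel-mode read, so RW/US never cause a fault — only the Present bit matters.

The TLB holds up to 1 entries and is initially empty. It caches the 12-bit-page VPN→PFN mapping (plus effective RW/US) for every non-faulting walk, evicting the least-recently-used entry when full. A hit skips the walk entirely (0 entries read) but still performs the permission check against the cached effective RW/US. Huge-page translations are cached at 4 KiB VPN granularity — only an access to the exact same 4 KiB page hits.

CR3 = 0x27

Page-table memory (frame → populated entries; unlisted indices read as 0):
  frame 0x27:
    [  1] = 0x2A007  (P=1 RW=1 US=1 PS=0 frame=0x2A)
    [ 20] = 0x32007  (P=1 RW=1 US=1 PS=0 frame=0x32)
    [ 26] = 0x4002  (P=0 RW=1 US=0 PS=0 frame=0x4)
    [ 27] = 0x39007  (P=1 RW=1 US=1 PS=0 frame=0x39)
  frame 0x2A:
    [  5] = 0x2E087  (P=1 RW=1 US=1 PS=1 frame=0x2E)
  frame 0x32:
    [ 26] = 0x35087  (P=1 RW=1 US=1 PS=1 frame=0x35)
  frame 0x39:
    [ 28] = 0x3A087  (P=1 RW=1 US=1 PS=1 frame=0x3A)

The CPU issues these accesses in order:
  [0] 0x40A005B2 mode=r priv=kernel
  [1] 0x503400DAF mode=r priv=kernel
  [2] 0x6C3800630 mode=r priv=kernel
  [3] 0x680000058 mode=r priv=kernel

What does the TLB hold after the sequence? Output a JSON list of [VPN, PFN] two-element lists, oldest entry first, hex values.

Per-access translation:
#0 VA=0x40A005B2 (r,kernel):
  [0] read 0x27 idx=1: raw=0x2A007 flags P=1 W=1 U=1 S=0
  [1] read 0x2A idx=5: raw=0x2E087 flags P=1 W=1 U=1 S=1
  ⇒ phys 0x2E5B2 (huge @L1)  [2 reads]
#1 VA=0x503400DAF (r,kernel):
  [0] read 0x27 idx=20: raw=0x32007 flags P=1 W=1 U=1 S=0
  [1] read 0x32 idx=26: raw=0x35087 flags P=1 W=1 U=1 S=1
  ⇒ phys 0x35DAF (huge @L1)  [2 reads]
#2 VA=0x6C3800630 (r,kernel):
  [0] read 0x27 idx=27: raw=0x39007 flags P=1 W=1 U=1 S=0
  [1] read 0x39 idx=28: raw=0x3A087 flags P=1 W=1 U=1 S=1
  ⇒ phys 0x3A630 (huge @L1)  [2 reads]
#3 VA=0x680000058 (r,kernel):
  [0] read 0x27 idx=26: raw=0x4002 flags P=0 W=1 U=0 S=0
  → PAGE_NOT_PRESENT  (1 entries read)

TLB: [["0x6C3800", "0x3A"]]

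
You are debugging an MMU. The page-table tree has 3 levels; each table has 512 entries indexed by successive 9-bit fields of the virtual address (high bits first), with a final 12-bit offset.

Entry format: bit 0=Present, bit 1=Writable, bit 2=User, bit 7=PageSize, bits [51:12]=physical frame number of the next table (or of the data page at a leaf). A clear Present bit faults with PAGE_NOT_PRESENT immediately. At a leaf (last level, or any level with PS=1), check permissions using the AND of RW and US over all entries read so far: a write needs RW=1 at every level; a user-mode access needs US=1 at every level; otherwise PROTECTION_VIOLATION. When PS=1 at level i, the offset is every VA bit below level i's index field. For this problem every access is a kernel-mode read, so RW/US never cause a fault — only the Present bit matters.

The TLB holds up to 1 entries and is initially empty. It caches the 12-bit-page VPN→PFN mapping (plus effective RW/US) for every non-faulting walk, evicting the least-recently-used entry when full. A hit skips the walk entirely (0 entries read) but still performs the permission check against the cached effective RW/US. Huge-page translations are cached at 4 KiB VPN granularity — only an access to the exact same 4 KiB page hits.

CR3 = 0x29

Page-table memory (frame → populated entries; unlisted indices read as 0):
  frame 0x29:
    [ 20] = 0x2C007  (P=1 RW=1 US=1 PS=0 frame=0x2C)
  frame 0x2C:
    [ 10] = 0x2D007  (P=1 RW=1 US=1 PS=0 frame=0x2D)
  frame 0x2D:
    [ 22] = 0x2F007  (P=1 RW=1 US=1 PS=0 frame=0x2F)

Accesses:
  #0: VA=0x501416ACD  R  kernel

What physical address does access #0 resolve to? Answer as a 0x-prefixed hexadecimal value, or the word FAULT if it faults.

Trace:
#0 VA=0x501416ACD (r,kernel):
  [0] read 0x29 idx=20: raw=0x2C007 flags P=1 W=1 U=1 S=0
  [1] read 0x2C idx=10: raw=0x2D007 flags P=1 W=1 U=1 S=0
  [2] read 0x2D idx=22: raw=0x2F007 flags P=1 W=1 U=1 S=0
  ✓ 0x2FACD  — 3 lookups

Access #0 PA: 0x2FACD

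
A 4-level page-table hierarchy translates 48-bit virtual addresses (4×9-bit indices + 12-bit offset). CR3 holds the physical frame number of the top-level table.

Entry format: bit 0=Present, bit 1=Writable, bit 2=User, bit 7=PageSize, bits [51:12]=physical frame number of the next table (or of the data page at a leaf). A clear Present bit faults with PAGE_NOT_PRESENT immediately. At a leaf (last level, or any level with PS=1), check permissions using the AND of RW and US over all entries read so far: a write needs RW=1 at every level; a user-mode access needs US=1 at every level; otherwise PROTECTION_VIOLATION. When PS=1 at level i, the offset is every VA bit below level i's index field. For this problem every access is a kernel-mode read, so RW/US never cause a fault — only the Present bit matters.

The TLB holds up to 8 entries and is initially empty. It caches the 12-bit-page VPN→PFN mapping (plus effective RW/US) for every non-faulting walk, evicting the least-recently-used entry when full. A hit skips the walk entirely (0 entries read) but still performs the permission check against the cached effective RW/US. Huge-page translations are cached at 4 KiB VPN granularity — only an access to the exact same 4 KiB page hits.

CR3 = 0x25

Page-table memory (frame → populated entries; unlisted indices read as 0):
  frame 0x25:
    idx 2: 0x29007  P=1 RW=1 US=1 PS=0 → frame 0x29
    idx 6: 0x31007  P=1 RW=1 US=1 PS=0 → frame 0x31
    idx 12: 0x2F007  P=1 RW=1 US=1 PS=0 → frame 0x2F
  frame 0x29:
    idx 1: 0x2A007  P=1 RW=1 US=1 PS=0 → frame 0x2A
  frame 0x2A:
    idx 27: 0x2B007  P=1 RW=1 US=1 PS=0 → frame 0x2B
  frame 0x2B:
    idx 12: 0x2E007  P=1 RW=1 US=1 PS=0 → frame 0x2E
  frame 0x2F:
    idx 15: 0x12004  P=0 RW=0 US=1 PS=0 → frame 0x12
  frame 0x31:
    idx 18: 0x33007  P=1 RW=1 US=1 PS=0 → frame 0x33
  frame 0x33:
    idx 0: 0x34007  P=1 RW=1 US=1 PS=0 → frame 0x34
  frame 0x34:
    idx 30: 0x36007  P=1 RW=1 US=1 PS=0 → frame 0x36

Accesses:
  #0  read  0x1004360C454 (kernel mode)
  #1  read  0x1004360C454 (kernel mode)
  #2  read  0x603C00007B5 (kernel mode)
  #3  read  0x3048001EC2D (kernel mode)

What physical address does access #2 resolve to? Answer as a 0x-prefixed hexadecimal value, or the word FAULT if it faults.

Walk each access:
#0 VA=0x1004360C454 (r,kernel):
  lvl0: tbl 0x25, slot 2 ⇒ 0x29007 (P1/RW1/US1/PS0)
  lvl1: tbl 0x29, slot 1 ⇒ 0x2A007 (P1/RW1/US1/PS0)
  lvl2: tbl 0x2A, slot 27 ⇒ 0x2B007 (P1/RW1/US1/PS0)
  lvl3: tbl 0x2B, slot 12 ⇒ 0x2E007 (P1/RW1/US1/PS0)
  → PA=0x2E454  (4 entries read)
#1 VA=0x1004360C454 (r,kernel):
  TLB hit vpn=0x1004360C → PA=0x2E454
#2 VA=0x603C00007B5 (r,kernel):
  lvl0: tbl 0x25, slot 12 ⇒ 0x2F007 (P1/RW1/US1/PS0)
  lvl1: tbl 0x2F, slot 15 ⇒ 0x12004 (P0/RW0/US1/PS0)
  ⇒ fault: PAGE_NOT_PRESENT  — 2 lookups
#3 VA=0x3048001EC2D (r,kernel):
  lvl0: tbl 0x25, slot 6 ⇒ 0x31007 (P1/RW1/US1/PS0)
  lvl1: tbl 0x31, slot 18 ⇒ 0x33007 (P1/RW1/US1/PS0)
  lvl2: tbl 0x33, slot 0 ⇒ 0x34007 (P1/RW1/US1/PS0)
  lvl3: tbl 0x34, slot 30 ⇒ 0x36007 (P1/RW1/US1/PS0)
  → PA=0x36C2D  (4 entries read)

Access #2 PA: FAULT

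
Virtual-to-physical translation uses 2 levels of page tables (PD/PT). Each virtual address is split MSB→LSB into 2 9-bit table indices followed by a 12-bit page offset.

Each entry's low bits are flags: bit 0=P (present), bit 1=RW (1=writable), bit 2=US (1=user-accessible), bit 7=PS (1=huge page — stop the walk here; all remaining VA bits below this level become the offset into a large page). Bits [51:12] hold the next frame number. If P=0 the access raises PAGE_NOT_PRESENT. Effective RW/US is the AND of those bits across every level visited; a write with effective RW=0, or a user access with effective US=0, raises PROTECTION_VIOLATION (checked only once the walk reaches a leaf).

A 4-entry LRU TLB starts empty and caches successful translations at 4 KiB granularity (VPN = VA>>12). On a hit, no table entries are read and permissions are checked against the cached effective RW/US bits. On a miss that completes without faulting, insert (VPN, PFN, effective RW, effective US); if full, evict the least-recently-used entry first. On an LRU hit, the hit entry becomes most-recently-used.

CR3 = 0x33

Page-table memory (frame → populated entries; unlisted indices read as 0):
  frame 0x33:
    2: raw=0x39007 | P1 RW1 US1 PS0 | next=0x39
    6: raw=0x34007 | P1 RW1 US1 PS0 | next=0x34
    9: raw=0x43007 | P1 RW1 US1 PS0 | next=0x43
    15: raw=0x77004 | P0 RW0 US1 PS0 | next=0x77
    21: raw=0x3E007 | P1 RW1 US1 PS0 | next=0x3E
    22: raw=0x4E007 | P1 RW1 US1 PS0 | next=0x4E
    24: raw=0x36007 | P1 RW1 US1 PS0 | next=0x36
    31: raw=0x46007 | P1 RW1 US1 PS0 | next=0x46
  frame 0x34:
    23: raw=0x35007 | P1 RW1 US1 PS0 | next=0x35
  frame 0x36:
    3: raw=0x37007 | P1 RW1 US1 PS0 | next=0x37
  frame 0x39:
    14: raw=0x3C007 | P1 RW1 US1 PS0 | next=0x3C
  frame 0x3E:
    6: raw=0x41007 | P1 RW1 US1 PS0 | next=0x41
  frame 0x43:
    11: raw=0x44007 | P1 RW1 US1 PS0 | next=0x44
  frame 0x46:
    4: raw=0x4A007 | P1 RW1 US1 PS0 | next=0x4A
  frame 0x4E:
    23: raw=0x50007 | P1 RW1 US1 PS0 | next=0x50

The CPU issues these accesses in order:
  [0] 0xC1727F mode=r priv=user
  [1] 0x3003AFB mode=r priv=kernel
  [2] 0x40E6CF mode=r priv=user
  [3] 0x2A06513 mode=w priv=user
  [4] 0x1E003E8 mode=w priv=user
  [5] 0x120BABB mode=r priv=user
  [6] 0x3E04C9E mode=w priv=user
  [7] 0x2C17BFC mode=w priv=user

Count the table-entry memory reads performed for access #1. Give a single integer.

Walk each access:
#0 VA=0xC1727F (r,user):
  lvl0: tbl 0x33, slot 6 ⇒ 0x34007 (P1/RW1/US1/PS0)
  lvl1: tbl 0x34, slot 23 ⇒ 0x35007 (P1/RW1/US1/PS0)
  ⇒ phys 0x3527F  [2 reads]
#1 VA=0x3003AFB (r,kernel):
  lvl0: tbl 0x33, slot 24 ⇒ 0x36007 (P1/RW1/US1/PS0)
  lvl1: tbl 0x36, slot 3 ⇒ 0x37007 (P1/RW1/US1/PS0)
  ⇒ phys 0x37AFB  [2 reads]
#2 VA=0x40E6CF (r,user):
  lvl0: tbl 0x33, slot 2 ⇒ 0x39007 (P1/RW1/US1/PS0)
  lvl1: tbl 0x39, slot 14 ⇒ 0x3C007 (P1/RW1/US1/PS0)
  ⇒ phys 0x3C6CF  [2 reads]
#3 VA=0x2A06513 (w,user):
  lvl0: tbl 0x33, slot 21 ⇒ 0x3E007 (P1/RW1/US1/PS0)
  lvl1: tbl 0x3E, slot 6 ⇒ 0x41007 (P1/RW1/US1/PS0)
  ⇒ phys 0x41513  [2 reads]
#4 VA=0x1E003E8 (w,user):
  lvl0: tbl 0x33, slot 15 ⇒ 0x77004 (P0/RW0/US1/PS0)
  → PAGE_NOT_PRESENT  (1 entries read)
#5 VA=0x120BABB (r,user):
  lvl0: tbl 0x33, slot 9 ⇒ 0x43007 (P1/RW1/US1/PS0)
  lvl1: tbl 0x43, slot 11 ⇒ 0x44007 (P1/RW1/US1/PS0)
  ⇒ phys 0x44ABB  [2 reads]
#6 VA=0x3E04C9E (w,user):
  lvl0: tbl 0x33, slot 31 ⇒ 0x46007 (P1/RW1/US1/PS0)
  lvl1: tbl 0x46, slot 4 ⇒ 0x4A007 (P1/RW1/US1/PS0)
  ⇒ phys 0x4AC9E  [2 reads]
#7 VA=0x2C17BFC (w,user):
  lvl0: tbl 0x33, slot 22 ⇒ 0x4E007 (P1/RW1/US1/PS0)
  lvl1: tbl 0x4E, slot 23 ⇒ 0x50007 (P1/RW1/US1/PS0)
  ⇒ phys 0x50BFC  [2 reads]

Entries read for #1: 2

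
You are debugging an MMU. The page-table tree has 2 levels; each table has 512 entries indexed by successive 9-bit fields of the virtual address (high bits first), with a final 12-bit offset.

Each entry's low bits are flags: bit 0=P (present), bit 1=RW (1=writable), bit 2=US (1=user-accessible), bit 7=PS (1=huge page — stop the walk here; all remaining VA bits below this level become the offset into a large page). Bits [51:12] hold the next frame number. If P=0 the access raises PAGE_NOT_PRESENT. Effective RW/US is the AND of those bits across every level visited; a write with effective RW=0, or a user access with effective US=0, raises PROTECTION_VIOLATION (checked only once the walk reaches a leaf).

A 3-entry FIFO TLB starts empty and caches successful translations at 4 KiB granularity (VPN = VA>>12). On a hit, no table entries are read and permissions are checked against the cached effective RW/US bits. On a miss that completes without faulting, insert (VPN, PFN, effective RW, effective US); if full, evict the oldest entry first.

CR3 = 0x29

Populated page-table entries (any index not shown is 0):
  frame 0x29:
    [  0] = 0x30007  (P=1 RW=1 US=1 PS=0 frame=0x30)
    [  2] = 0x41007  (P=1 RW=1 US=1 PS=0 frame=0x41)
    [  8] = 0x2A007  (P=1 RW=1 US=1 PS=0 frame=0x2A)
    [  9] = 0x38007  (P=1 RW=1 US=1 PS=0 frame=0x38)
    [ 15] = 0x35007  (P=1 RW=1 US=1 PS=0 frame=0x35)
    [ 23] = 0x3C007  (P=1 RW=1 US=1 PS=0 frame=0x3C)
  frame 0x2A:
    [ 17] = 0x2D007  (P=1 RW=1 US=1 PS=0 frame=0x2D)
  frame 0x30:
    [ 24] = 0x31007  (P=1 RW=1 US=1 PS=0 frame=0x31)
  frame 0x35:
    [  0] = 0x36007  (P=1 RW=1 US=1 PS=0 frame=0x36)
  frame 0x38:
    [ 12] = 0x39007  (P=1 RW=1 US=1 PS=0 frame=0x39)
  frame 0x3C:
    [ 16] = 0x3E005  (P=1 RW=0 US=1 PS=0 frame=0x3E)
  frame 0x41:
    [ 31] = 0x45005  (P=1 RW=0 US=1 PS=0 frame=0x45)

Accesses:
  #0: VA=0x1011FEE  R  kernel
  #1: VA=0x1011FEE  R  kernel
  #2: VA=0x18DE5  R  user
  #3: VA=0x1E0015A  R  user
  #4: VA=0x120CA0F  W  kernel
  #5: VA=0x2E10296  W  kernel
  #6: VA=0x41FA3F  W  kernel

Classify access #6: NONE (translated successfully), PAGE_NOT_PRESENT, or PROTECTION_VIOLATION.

Trace:
#0 VA=0x1011FEE (r,kernel):
  [0] read 0x29 idx=8: raw=0x2A007 flags P=1 W=1 U=1 S=0
  [1] read 0x2A idx=17: raw=0x2D007 flags P=1 W=1 U=1 S=0
  → PA=0x2DFEE  (2 entries read)
#1 VA=0x1011FEE (r,kernel):
  TLB hit vpn=0x1011 → PA=0x2DFEE
#2 VA=0x18DE5 (r,user):
  [0] read 0x29 idx=0: raw=0x30007 flags P=1 W=1 U=1 S=0
  [1] read 0x30 idx=24: raw=0x31007 flags P=1 W=1 U=1 S=0
  → PA=0x31DE5  (2 entries read)
#3 VA=0x1E0015A (r,user):
  [0] read 0x29 idx=15: raw=0x35007 flags P=1 W=1 U=1 S=0
  [1] read 0x35 idx=0: raw=0x36007 flags P=1 W=1 U=1 S=0
  → PA=0x3615A  (2 entries read)
#4 VA=0x120CA0F (w,kernel):
  [0] read 0x29 idx=9: raw=0x38007 flags P=1 W=1 U=1 S=0
  [1] read 0x38 idx=12: raw=0x39007 flags P=1 W=1 U=1 S=0
  → PA=0x39A0F  (2 entries read)
#5 VA=0x2E10296 (w,kernel):
  [0] read 0x29 idx=23: raw=0x3C007 flags P=1 W=1 U=1 S=0
  [1] read 0x3C idx=16: raw=0x3E005 flags P=1 W=0 U=1 S=0
  ⇒ fault: PROTECTION_VIOLATION  — 2 lookups
#6 VA=0x41FA3F (w,kernel):
  [0] read 0x29 idx=2: raw=0x41007 flags P=1 W=1 U=1 S=0
  [1] read 0x41 idx=31: raw=0x45005 flags P=1 W=0 U=1 S=0
  ⇒ fault: PROTECTION_VIOLATION  — 2 lookups

Access #6 fault: PROTECTION_VIOLATION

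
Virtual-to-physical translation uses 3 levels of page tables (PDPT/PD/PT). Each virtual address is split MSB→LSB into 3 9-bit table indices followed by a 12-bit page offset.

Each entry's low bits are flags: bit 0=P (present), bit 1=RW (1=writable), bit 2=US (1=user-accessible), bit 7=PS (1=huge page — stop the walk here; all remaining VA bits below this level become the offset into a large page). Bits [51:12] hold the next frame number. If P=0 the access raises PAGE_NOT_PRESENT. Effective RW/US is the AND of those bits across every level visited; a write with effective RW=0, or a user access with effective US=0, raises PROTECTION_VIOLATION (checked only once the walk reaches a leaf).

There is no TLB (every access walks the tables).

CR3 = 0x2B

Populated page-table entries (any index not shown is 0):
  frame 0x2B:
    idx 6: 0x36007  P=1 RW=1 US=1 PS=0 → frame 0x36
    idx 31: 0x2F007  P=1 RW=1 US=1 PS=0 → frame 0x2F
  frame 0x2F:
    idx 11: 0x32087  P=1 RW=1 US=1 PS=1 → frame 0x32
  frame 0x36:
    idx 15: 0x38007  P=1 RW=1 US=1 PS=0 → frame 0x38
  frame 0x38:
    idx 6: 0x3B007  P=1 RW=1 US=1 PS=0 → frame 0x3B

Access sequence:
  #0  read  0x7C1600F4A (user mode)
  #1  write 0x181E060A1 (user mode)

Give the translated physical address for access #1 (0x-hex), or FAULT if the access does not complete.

Walk each access:
#0 VA=0x7C1600F4A (r,user):
  lvl0: tbl 0x2B, slot 31 ⇒ 0x2F007 (P1/RW1/US1/PS0)
  lvl1: tbl 0x2F, slot 11 ⇒ 0x32087 (P1/RW1/US1/PS1)
  ⇒ phys 0x32F4A (huge @L1)  [2 reads]
#1 VA=0x181E060A1 (w,user):
  lvl0: tbl 0x2B, slot 6 ⇒ 0x36007 (P1/RW1/US1/PS0)
  lvl1: tbl 0x36, slot 15 ⇒ 0x38007 (P1/RW1/US1/PS0)
  lvl2: tbl 0x38, slot 6 ⇒ 0x3B007 (P1/RW1/US1/PS0)
  ⇒ phys 0x3B0A1  [3 reads]

Access #1 PA: 0x3B0A1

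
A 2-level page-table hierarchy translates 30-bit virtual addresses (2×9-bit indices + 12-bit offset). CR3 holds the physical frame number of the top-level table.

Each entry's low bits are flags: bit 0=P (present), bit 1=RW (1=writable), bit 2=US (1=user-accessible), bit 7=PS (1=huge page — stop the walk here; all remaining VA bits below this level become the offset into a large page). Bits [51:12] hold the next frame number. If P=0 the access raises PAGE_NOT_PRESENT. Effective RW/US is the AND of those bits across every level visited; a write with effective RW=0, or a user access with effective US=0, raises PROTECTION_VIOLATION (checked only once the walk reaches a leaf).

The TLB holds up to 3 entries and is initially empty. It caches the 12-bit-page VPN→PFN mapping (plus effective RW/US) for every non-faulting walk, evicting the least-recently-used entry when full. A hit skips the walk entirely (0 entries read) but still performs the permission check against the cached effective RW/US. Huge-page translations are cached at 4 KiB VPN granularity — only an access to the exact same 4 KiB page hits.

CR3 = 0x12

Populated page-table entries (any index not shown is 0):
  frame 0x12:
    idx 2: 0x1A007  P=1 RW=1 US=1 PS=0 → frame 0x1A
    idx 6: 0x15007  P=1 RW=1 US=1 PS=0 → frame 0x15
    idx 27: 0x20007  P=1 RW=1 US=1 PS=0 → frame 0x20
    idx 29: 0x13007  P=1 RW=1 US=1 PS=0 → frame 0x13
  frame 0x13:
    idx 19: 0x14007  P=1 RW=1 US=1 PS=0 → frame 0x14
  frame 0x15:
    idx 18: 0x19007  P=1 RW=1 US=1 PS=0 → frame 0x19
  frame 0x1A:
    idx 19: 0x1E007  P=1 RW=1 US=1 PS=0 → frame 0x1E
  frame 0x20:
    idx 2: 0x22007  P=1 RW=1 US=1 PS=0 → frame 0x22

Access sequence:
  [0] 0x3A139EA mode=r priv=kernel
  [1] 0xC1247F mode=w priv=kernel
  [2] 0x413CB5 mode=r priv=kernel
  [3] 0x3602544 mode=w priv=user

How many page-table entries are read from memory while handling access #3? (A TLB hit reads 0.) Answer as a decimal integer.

Trace:
#0 VA=0x3A139EA (r,kernel):
  [0] read 0x12 idx=29: raw=0x13007 flags P=1 W=1 U=1 S=0
  [1] read 0x13 idx=19: raw=0x14007 flags P=1 W=1 U=1 S=0
  → PA=0x149EA  (2 entries read)
#1 VA=0xC1247F (w,kernel):
  [0] read 0x12 idx=6: raw=0x15007 flags P=1 W=1 U=1 S=0
  [1] read 0x15 idx=18: raw=0x19007 flags P=1 W=1 U=1 S=0
  → PA=0x1947F  (2 entries read)
#2 VA=0x413CB5 (r,kernel):
  [0] read 0x12 idx=2: raw=0x1A007 flags P=1 W=1 U=1 S=0
  [1] read 0x1A idx=19: raw=0x1E007 flags P=1 W=1 U=1 S=0
  → PA=0x1ECB5  (2 entries read)
#3 VA=0x3602544 (w,user):
  [0] read 0x12 idx=27: raw=0x20007 flags P=1 W=1 U=1 S=0
  [1] read 0x20 idx=2: raw=0x22007 flags P=1 W=1 U=1 S=0
  → PA=0x22544  (2 entries read)

Entries read for #3: 2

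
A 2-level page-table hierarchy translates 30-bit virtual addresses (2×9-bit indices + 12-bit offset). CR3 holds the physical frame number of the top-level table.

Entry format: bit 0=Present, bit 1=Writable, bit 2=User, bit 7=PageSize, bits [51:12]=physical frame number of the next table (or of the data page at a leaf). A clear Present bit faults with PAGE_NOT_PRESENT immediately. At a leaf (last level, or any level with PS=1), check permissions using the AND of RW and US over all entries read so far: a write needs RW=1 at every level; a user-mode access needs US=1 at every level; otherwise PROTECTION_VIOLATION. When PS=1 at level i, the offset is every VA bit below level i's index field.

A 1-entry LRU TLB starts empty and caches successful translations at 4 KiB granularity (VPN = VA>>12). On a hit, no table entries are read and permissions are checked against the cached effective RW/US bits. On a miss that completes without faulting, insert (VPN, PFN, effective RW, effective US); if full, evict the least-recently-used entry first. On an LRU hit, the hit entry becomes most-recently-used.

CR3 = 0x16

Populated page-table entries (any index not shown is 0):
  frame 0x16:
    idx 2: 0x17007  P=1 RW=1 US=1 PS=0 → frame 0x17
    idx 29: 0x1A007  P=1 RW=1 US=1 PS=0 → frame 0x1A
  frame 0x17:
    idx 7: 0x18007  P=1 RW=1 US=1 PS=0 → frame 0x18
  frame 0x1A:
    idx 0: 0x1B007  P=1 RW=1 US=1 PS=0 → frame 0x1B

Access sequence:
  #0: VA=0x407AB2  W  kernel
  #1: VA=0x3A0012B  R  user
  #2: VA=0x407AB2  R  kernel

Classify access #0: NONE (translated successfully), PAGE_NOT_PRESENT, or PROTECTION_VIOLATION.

Per-access translation:
#0 VA=0x407AB2 (w,kernel):
  L0: frame=0x16 idx=2 entry=0x17007 [P=1 RW=1 US=1 PS=0]
  L1: frame=0x17 idx=7 entry=0x18007 [P=1 RW=1 US=1 PS=0]
  → PA=0x18AB2  (2 entries read)
#1 VA=0x3A0012B (r,user):
  L0: frame=0x16 idx=29 entry=0x1A007 [P=1 RW=1 US=1 PS=0]
  L1: frame=0x1A idx=0 entry=0x1B007 [P=1 RW=1 US=1 PS=0]
  → PA=0x1B12B  (2 entries read)
#2 VA=0x407AB2 (r,kernel):
  L0: frame=0x16 idx=2 entry=0x17007 [P=1 RW=1 US=1 PS=0]
  L1: frame=0x17 idx=7 entry=0x18007 [P=1 RW=1 US=1 PS=0]
  → PA=0x18AB2  (2 entries read)

Access #0 fault: NONE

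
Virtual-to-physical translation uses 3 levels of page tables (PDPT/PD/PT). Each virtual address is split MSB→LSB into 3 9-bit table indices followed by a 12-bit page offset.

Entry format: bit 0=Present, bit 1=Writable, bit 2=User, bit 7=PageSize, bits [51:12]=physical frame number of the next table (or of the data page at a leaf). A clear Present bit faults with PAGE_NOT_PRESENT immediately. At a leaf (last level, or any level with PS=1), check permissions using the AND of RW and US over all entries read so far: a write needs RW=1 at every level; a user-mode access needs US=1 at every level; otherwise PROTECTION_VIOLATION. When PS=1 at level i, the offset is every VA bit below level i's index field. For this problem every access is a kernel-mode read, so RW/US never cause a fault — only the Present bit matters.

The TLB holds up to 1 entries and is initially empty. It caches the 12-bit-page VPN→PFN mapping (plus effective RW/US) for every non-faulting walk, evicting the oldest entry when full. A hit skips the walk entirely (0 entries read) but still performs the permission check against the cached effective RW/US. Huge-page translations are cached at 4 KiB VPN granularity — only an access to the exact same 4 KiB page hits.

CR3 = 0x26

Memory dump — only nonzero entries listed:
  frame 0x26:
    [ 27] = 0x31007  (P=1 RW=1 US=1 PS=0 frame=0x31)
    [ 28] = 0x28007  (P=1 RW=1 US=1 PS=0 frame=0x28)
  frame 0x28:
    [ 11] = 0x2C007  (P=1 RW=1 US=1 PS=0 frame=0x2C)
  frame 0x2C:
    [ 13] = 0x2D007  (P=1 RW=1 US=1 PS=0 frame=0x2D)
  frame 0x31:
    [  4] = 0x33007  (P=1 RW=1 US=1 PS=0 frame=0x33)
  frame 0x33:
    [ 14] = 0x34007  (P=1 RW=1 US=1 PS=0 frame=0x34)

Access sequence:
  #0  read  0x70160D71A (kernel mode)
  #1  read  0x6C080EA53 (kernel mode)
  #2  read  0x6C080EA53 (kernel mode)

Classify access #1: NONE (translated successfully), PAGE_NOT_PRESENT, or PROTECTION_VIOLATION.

Per-access translation:
#0 VA=0x70160D71A (r,kernel):
  lvl0: tbl 0x26, slot 28 ⇒ 0x28007 (P1/RW1/US1/PS0)
  lvl1: tbl 0x28, slot 11 ⇒ 0x2C007 (P1/RW1/US1/PS0)
  lvl2: tbl 0x2C, slot 13 ⇒ 0x2D007 (P1/RW1/US1/PS0)
  ⇒ phys 0x2D71A  [3 reads]
#1 VA=0x6C080EA53 (r,kernel):
  lvl0: tbl 0x26, slot 27 ⇒ 0x31007 (P1/RW1/US1/PS0)
  lvl1: tbl 0x31, slot 4 ⇒ 0x33007 (P1/RW1/US1/PS0)
  lvl2: tbl 0x33, slot 14 ⇒ 0x34007 (P1/RW1/US1/PS0)
  ⇒ phys 0x34A53  [3 reads]
#2 VA=0x6C080EA53 (r,kernel):
  TLB hit vpn=0x6C080E → PA=0x34A53

Access #1 fault: NONE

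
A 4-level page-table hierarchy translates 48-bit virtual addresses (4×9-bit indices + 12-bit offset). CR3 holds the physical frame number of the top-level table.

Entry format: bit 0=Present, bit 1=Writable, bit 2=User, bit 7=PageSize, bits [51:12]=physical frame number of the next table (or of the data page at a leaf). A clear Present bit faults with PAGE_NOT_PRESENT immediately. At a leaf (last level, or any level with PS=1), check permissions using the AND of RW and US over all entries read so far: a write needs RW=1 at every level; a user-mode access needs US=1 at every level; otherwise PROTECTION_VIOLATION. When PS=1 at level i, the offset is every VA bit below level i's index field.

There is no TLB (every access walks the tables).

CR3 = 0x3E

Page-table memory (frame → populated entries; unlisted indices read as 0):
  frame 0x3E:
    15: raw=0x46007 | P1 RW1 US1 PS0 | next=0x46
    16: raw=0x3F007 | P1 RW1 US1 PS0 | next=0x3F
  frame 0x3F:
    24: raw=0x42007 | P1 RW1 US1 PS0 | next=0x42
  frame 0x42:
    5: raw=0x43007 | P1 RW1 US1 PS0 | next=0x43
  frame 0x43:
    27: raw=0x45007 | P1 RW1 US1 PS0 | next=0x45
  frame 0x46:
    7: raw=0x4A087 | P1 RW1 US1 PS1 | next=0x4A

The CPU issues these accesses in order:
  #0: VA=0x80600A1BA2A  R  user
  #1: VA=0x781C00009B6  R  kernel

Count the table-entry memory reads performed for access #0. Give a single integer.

Trace:
#0 VA=0x80600A1BA2A (r,user):
  lvl0: tbl 0x3E, slot 16 ⇒ 0x3F007 (P1/RW1/US1/PS0)
  lvl1: tbl 0x3F, slot 24 ⇒ 0x42007 (P1/RW1/US1/PS0)
  lvl2: tbl 0x42, slot 5 ⇒ 0x43007 (P1/RW1/US1/PS0)
  lvl3: tbl 0x43, slot 27 ⇒ 0x45007 (P1/RW1/US1/PS0)
  → PA=0x45A2A  (4 entries read)
#1 VA=0x781C00009B6 (r,kernel):
  lvl0: tbl 0x3E, slot 15 ⇒ 0x46007 (P1/RW1/US1/PS0)
  lvl1: tbl 0x46, slot 7 ⇒ 0x4A087 (P1/RW1/US1/PS1)
  → PA=0x4A9B6 (huge @L1)  (2 entries read)

Entries read for #0: 4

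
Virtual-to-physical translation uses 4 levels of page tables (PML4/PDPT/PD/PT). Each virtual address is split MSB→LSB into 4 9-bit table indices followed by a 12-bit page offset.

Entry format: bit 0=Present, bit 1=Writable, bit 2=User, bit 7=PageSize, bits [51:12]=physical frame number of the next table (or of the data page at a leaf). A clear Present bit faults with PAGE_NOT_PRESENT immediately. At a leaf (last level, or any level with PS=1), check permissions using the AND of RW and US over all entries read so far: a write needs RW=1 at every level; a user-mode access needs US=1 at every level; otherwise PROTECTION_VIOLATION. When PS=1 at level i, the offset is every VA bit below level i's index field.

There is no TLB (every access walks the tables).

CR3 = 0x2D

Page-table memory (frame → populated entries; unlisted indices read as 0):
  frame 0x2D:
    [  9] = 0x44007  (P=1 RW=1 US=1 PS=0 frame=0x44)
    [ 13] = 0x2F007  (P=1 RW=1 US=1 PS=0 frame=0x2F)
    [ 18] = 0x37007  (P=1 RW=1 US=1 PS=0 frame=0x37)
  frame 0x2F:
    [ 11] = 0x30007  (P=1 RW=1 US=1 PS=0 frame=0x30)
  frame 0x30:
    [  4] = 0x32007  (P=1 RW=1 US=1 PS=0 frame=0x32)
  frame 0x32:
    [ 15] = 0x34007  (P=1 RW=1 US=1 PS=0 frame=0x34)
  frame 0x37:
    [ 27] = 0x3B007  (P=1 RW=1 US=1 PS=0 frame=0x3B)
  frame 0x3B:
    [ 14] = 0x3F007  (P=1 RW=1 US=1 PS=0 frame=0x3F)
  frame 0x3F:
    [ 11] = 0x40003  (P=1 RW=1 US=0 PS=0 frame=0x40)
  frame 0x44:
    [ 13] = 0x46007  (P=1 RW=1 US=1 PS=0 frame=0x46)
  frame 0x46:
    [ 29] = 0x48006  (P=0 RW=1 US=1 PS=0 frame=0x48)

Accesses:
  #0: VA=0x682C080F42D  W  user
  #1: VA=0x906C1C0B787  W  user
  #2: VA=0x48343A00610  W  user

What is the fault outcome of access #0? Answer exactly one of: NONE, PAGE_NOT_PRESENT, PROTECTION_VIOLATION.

Walk each access:
#0 VA=0x682C080F42D (w,user):
  L0: frame=0x2D idx=13 entry=0x2F007 [P=1 RW=1 US=1 PS=0]
  L1: frame=0x2F idx=11 entry=0x30007 [P=1 RW=1 US=1 PS=0]
  L2: frame=0x30 idx=4 entry=0x32007 [P=1 RW=1 US=1 PS=0]
  L3: frame=0x32 idx=15 entry=0x34007 [P=1 RW=1 US=1 PS=0]
  ✓ 0x3442D  — 4 lookups
#1 VA=0x906C1C0B787 (w,user):
  L0: frame=0x2D idx=18 entry=0x37007 [P=1 RW=1 US=1 PS=0]
  L1: frame=0x37 idx=27 entry=0x3B007 [P=1 RW=1 US=1 PS=0]
  L2: frame=0x3B idx=14 entry=0x3F007 [P=1 RW=1 US=1 PS=0]
  L3: frame=0x3F idx=11 entry=0x40003 [P=1 RW=1 US=0 PS=0]
  ✗ PROTECTION_VIOLATION  [4 reads]
#2 VA=0x48343A00610 (w,user):
  L0: frame=0x2D idx=9 entry=0x44007 [P=1 RW=1 US=1 PS=0]
  L1: frame=0x44 idx=13 entry=0x46007 [P=1 RW=1 US=1 PS=0]
  L2: frame=0x46 idx=29 entry=0x48006 [P=0 RW=1 US=1 PS=0]
  ✗ PAGE_NOT_PRESENT  [3 reads]

Access #0 fault: NONE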